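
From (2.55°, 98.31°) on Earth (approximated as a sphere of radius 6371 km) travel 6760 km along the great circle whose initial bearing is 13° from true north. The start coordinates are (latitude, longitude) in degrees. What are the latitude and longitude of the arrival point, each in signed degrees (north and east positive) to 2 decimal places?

60.62°, 121.90°

Angular distance δ = d/R = 6760/6371 = 1.06106 rad; initial bearing θ = 0.2269 rad.
sin φ₂ = sin φ₁ cos δ + cos φ₁ sin δ cos θ = (0.0445)(0.4879) + (0.9990)(0.8729)(0.9744) = 0.8714, so φ₂ = 60.62°.
Δλ = atan2(sin θ sin δ cos φ₁, cos δ − sin φ₁ sin φ₂) = atan2(0.1962, 0.4492) = 23.591°.
λ₂ = 98.310° + 23.591° = 121.90°.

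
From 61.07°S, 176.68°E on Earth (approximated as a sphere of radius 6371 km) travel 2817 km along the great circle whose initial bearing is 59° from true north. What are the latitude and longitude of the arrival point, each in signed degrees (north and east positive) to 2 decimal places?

-43.19°, -153.12°

Angular distance δ = d/R = 2817/6371 = 0.44216 rad; initial bearing θ = 1.0297 rad.
sin φ₂ = sin φ₁ cos δ + cos φ₁ sin δ cos θ = (-0.8752)(0.9038) + (0.4837)(0.4279)(0.5150) = -0.6844, so φ₂ = -43.19°.
Δλ = atan2(sin θ sin δ cos φ₁, cos δ − sin φ₁ sin φ₂) = atan2(0.1774, 0.3048) = 30.203°.
λ₂ = 176.680° + 30.203° = 206.88° → -153.12° after wrapping to (−180°, 180°].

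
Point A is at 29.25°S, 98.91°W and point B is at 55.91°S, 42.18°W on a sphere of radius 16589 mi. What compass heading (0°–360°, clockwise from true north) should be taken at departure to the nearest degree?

Δλ = 56.730° = 0.9901 rad.
y = sin Δλ · cos φ₂ = (0.8361)(0.5605) = 0.4686
x = cos φ₁ sin φ₂ − sin φ₁ cos φ₂ cos Δλ = (0.8725)(-0.8282) − (-0.4886)(0.5605)(0.5486) = -0.5723
θ = atan2(y, x) = 140.69°, so the bearing is 141°.

141°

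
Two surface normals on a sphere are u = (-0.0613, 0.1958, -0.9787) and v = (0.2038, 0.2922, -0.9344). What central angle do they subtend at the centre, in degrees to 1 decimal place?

16.4°

u·v = 0.9592; |u| = 1.0000, |v| = 1.0000.
cos θ = (u·v)/(|u||v|) = 0.9592, so θ = 16.4°.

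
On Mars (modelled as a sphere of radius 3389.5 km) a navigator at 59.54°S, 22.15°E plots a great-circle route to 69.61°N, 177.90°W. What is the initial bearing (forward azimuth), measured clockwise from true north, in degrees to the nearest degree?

32°

With φ₁ = -1.0392, φ₂ = 1.2149, Δλ = 2.7917 rad, the forward-azimuth formula gives
θ = atan2( sin Δλ cos φ₂ , cos φ₁ sin φ₂ − sin φ₁ cos φ₂ cos Δλ ) = atan2(0.1194, 0.1931) = 31.75°.
So the initial bearing is 32°.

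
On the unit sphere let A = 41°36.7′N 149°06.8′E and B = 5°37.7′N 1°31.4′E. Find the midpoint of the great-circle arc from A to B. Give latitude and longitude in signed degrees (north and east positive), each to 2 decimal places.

Central angle δ = 2.1688 rad. Interpolating on the sphere with fraction f = 0.5:
P = [sin((1−f)δ)·A + sin(fδ)·B] / sin δ = 1.0697·A + 1.0697·B in Cartesian coordinates,
giving P = (0.3778, 0.4389, 0.8153), i.e. latitude 54.61°, longitude 49.27°.

54.61°, 49.27°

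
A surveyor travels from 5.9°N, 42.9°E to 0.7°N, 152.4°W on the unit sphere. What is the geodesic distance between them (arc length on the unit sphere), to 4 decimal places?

Let φ₁ = 0.1030 rad, φ₂ = 0.0122 rad, and Δλ = 2.8746 rad.
cos c = sin φ₁ sin φ₂ + cos φ₁ cos φ₂ cos Δλ = (0.1028)(0.0122) + (0.9947)(0.9999)(-0.9646) = -0.95812,
so c = arccos(-0.95812) = 2.85116 rad.
On the unit sphere the arc length equals the central angle: 2.8512.

2.8512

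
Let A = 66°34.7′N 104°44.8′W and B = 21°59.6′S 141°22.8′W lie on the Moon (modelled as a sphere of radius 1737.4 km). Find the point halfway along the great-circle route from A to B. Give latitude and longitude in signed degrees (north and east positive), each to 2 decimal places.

23.18°, -130.60°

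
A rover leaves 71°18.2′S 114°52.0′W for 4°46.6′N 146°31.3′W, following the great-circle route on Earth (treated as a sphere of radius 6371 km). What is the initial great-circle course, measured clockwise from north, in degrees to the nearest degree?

328°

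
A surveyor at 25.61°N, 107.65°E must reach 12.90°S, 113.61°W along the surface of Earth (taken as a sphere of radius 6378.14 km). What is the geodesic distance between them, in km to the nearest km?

In radians: φ₁ = 0.4470, φ₂ = -0.2251, Δλ = 138.740° = 2.4215 rad.
cos c = sin φ₁ sin φ₂ + cos φ₁ cos φ₂ cos Δλ = (0.4322)(-0.2233) + (0.9018)(0.9748)(-0.7517) = -0.75726,
so c = arccos(-0.75726) = 2.42991 rad.
Distance = R·c = 6378.14 × 2.4299 ≈ 15498 km.

15498 km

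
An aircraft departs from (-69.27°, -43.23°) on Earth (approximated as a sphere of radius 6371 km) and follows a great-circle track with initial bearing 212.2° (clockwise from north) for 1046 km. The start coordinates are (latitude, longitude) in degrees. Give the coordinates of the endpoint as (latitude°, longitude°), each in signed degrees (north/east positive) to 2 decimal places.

-76.32°, -64.84°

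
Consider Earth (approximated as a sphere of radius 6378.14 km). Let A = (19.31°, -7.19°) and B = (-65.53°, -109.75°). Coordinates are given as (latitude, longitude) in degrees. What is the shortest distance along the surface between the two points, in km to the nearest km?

In radians: φ₁ = 0.3370, φ₂ = -1.1437, Δλ = -102.560° = -1.7900 rad.
Haversine: a = sin²(Δφ/2) + cos φ₁ cos φ₂ sin²(Δλ/2) = 0.4550 + (0.9437)(0.4142)(0.6087) = 0.69299.
Central angle c = 2·arcsin(√a) = 1.96707 rad.
Distance = R·c = 6378.14 × 1.9671 ≈ 12546 km.

12546 km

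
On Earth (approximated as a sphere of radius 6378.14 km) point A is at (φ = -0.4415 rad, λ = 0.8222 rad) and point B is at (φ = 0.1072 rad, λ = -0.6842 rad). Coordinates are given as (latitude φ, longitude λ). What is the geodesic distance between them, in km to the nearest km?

9941 km

With latitudes φ₁ = -25.296°, φ₂ = 6.142° and longitude difference Δλ = -86.310°:
Haversine: a = sin²(Δφ/2) + cos φ₁ cos φ₂ sin²(Δλ/2) = 0.0734 + (0.9041)(0.9943)(0.4678) = 0.49394.
Central angle c = 2·arcsin(√a) = 1.55867 rad.
Distance = R·c = 6378.14 × 1.5587 ≈ 9941 km.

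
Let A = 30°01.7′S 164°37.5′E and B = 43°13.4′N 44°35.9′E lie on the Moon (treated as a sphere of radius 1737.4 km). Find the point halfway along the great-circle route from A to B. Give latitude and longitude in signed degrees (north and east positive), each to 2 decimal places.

The central angle between A and B is δ = 2.2895 rad.
With f = 0.5, the slerp weights are sin((1−f)δ)/sin δ = 1.2099 and sin(fδ)/sin δ = 1.2099.
Weighted sum of the unit vectors: (1.2099)·(-0.8348,0.2295,-0.5004) + (1.2099)·(0.5189,0.5116,0.6848) = (-0.3822, 0.8967, 0.2231).
Converting back: φ = atan2(z, √(x²+y²)) = 12.89°, λ = atan2(y, x) = 113.09°.

12.89°, 113.09°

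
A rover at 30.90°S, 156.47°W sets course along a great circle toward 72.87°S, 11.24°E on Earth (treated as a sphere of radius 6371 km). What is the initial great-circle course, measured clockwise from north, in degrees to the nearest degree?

With φ₁ = -0.5393, φ₂ = -1.2718, Δλ = 2.9271 rad, the forward-azimuth formula gives
θ = atan2( sin Δλ cos φ₂ , cos φ₁ sin φ₂ − sin φ₁ cos φ₂ cos Δλ ) = atan2(0.0627, -0.9678) = 176.29°.
So the initial bearing is 176°.

176°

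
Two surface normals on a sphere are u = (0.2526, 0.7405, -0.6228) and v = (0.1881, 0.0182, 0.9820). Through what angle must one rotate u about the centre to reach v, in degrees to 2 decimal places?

u·v = -0.5506; |u| = 1.0000, |v| = 1.0000.
cos θ = (u·v)/(|u||v|) = -0.5506, so θ = 123.41°.

123.41°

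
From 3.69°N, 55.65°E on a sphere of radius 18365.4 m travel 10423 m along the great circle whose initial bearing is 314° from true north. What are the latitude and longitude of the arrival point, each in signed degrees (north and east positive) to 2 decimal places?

25.27°, 30.33°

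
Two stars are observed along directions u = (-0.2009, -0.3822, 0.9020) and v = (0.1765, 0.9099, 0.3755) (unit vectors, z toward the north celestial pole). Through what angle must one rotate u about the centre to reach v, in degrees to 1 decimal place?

92.6°

u·v = -0.0445; |u| = 1.0000, |v| = 1.0000.
cos θ = (u·v)/(|u||v|) = -0.0445, so θ = 92.6°.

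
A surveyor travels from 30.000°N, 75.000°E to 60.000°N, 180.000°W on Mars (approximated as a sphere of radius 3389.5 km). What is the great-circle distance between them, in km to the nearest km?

With latitudes φ₁ = 30.000°, φ₂ = 60.000° and longitude difference Δλ = 105.000°:
cos c = sin φ₁ sin φ₂ + cos φ₁ cos φ₂ cos Δλ = (0.5000)(0.8660) + (0.8660)(0.5000)(-0.2588) = 0.32094,
so c = arccos(0.32094) = 1.24407 rad.
Distance = R·c = 3389.5 × 1.2441 ≈ 4217 km.

4217 km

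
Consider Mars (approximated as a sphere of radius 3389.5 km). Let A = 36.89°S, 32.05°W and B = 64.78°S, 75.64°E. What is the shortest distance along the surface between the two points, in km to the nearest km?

With latitudes φ₁ = -36.890°, φ₂ = -64.780° and longitude difference Δλ = 107.690°:
Haversine: a = sin²(Δφ/2) + cos φ₁ cos φ₂ sin²(Δλ/2) = 0.0581 + (0.7998)(0.4261)(0.6519) = 0.28025.
Central angle c = 2·arcsin(√a) = 1.11575 rad.
Distance = R·c = 3389.5 × 1.1157 ≈ 3782 km.

3782 km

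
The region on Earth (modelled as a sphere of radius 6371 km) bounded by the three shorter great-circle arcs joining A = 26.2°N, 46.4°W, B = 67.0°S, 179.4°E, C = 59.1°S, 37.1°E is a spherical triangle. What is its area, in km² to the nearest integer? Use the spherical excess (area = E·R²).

59123305 km²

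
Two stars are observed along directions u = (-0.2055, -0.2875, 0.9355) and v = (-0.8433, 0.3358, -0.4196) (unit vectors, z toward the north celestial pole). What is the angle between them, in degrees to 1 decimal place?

u·v = -0.3158; |u| = 1.0000, |v| = 1.0000.
cos θ = (u·v)/(|u||v|) = -0.3158, so θ = 108.4°.

108.4°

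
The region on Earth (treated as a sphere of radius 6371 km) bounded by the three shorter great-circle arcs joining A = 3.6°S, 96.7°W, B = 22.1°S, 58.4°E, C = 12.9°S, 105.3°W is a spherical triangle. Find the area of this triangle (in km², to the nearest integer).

Side lengths (central angles): a = 2.4700, b = 0.2199, c = 2.5237 rad; semiperimeter s = 2.6068.
By l'Huilier's theorem, tan(E/4) = √[tan(s/2) tan((s−a)/2) tan((s−b)/2) tan((s−c)/2)], giving spherical excess E = 0.6423 rad.
Area = E·R² = 0.6423 × (6371)² ≈ 26071268 km².

26071268 km²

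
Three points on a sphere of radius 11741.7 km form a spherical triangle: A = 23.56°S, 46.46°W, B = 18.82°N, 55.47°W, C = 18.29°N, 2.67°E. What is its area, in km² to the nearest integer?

55443985 km²

Side lengths (central angles): a = 0.9574, b = 1.1107, c = 0.7554 rad; semiperimeter s = 1.4118.
By l'Huilier's theorem, tan(E/4) = √[tan(s/2) tan((s−a)/2) tan((s−b)/2) tan((s−c)/2)], giving spherical excess E = 0.4022 rad.
Area = E·R² = 0.4022 × (11741.7)² ≈ 55443985 km².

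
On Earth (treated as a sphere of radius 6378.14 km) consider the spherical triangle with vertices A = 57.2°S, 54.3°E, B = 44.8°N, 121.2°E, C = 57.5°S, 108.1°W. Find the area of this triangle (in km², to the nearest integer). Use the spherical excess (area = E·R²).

103564914 km²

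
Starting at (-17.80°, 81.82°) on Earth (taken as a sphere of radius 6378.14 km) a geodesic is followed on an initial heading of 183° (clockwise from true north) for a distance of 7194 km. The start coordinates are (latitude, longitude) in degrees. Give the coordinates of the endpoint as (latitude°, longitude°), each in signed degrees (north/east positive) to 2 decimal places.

-81.93°, 62.14°

Angular distance δ = d/R = 7194/6378.14 = 1.12792 rad; initial bearing θ = 3.1940 rad.
sin φ₂ = sin φ₁ cos δ + cos φ₁ sin δ cos θ = (-0.3057)(0.4285) + (0.9521)(0.9035)(-0.9986) = -0.9901, so φ₂ = -81.93°.
Δλ = atan2(sin θ sin δ cos φ₁, cos δ − sin φ₁ sin φ₂) = atan2(-0.0450, 0.1259) = -19.681°.
λ₂ = 81.820° − 19.681° = 62.14°.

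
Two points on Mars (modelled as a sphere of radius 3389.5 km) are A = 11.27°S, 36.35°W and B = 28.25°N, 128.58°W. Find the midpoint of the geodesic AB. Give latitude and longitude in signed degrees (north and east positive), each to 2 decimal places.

12.13°, -79.27°

The central angle between A and B is δ = 1.6973 rad.
With f = 0.5, the slerp weights are sin((1−f)δ)/sin δ = 0.7564 and sin(fδ)/sin δ = 0.7564.
Weighted sum of the unit vectors: (0.7564)·(0.7899,-0.5813,-0.1954) + (0.7564)·(-0.5493,-0.6886,0.4733) = (0.1820, -0.9606, 0.2102).
Converting back: φ = atan2(z, √(x²+y²)) = 12.13°, λ = atan2(y, x) = -79.27°.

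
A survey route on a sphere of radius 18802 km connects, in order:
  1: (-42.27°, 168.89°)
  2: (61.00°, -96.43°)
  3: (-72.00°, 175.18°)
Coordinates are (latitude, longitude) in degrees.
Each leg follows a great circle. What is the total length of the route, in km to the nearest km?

89912 km

Leg 1→2: central angle 2.2364 rad, distance 42049.5 km.
Leg 2→3: central angle 2.5456 rad, distance 47862.8 km.
Total: 42049.5 + 47862.8 ≈ 89912 km.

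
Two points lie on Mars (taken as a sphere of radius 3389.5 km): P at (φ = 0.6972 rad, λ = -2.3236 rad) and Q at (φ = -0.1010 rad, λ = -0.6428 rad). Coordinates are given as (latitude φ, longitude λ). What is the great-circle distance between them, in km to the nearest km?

In radians: φ₁ = 0.6972, φ₂ = -0.1010, Δλ = 96.303° = 1.6808 rad.
cos c = sin φ₁ sin φ₂ + cos φ₁ cos φ₂ cos Δλ = (0.6421)(-0.1008) + (0.7666)(0.9949)(-0.1098) = -0.14847,
so c = arccos(-0.14847) = 1.71982 rad.
Distance = R·c = 3389.5 × 1.7198 ≈ 5829 km.

5829 km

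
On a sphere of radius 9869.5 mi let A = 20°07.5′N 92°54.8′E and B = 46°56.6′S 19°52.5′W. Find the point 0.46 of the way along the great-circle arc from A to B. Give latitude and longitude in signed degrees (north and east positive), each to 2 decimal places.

The central angle between A and B is δ = 2.0940 rad.
With f = 0.46, the slerp weights are sin((1−f)δ)/sin δ = 1.0445 and sin(fδ)/sin δ = 0.9479.
Weighted sum of the unit vectors: (1.0445)·(-0.0477,0.9377,0.3441) + (0.9479)·(0.6421,-0.2321,-0.7307) = (0.5587, 0.7595, -0.3332).
Converting back: φ = atan2(z, √(x²+y²)) = -19.46°, λ = atan2(y, x) = 53.66°.

-19.46°, 53.66°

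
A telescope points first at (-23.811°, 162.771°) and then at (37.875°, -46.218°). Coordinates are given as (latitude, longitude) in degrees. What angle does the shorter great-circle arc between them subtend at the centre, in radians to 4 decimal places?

2.6457 rad

In radians: φ₁ = -0.4156, φ₂ = 0.6610, Δλ = 151.011° = 2.6356 rad.
Haversine: a = sin²(Δφ/2) + cos φ₁ cos φ₂ sin²(Δλ/2) = 0.2628 + (0.9149)(0.7894)(0.9374) = 0.93977.
Central angle c = 2·arcsin(√a) = 2.64571 rad.
So the angular separation is 2.6457 rad.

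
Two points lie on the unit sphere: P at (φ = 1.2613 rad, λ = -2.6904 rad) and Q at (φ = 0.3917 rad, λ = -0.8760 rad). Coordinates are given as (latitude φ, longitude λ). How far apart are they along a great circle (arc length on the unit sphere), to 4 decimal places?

1.2706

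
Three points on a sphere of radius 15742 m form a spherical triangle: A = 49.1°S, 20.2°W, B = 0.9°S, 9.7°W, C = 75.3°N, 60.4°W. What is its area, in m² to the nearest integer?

106856130 m²

Side lengths (central angles): a = 1.4248, b = 2.2196, c = 0.8559 rad; semiperimeter s = 2.2501.
By l'Huilier's theorem, tan(E/4) = √[tan(s/2) tan((s−a)/2) tan((s−b)/2) tan((s−c)/2)], giving spherical excess E = 0.4312 rad.
Area = E·R² = 0.4312 × (15742)² ≈ 106856130 m².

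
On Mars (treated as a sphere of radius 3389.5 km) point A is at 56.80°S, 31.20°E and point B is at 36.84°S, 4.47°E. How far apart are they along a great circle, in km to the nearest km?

Let φ₁ = -0.9913 rad, φ₂ = -0.6430 rad, and Δλ = -0.4665 rad.
cos c = sin φ₁ sin φ₂ + cos φ₁ cos φ₂ cos Δλ = (-0.8368)(-0.5996) + (0.5476)(0.8003)(0.8931) = 0.89310,
so c = arccos(0.89310) = 0.46660 rad.
Distance = R·c = 3389.5 × 0.4666 ≈ 1582 km.

1582 km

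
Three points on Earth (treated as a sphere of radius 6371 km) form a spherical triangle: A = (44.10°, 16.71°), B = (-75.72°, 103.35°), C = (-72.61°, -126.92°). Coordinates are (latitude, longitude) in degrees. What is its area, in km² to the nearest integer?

47953729 km²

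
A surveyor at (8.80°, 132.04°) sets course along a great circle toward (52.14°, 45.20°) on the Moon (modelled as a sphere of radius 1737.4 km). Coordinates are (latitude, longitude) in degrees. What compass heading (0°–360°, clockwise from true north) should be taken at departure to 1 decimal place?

321.7°

Δλ = -86.840° = -1.5156 rad.
y = sin Δλ · cos φ₂ = (-0.9985)(0.6137) = -0.6128
x = cos φ₁ sin φ₂ − sin φ₁ cos φ₂ cos Δλ = (0.9882)(0.7895) − (0.1530)(0.6137)(0.0551) = 0.7750
θ = atan2(y, x) = -38.33°; adding 360° gives 321.7°.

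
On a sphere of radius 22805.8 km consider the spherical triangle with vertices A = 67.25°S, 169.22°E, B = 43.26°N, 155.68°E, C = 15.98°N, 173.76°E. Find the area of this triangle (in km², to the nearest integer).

152845596 km²

Side lengths (central angles): a = 0.5468, b = 1.4538, c = 1.9371 rad; semiperimeter s = 1.9689.
By l'Huilier's theorem, tan(E/4) = √[tan(s/2) tan((s−a)/2) tan((s−b)/2) tan((s−c)/2)], giving spherical excess E = 0.2939 rad.
Area = E·R² = 0.2939 × (22805.8)² ≈ 152845596 km².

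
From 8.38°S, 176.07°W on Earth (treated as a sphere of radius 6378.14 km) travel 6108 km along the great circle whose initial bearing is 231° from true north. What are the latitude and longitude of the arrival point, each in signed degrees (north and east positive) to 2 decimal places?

Angular distance δ = d/R = 6108/6378.14 = 0.95765 rad; initial bearing θ = 4.0317 rad.
sin φ₂ = sin φ₁ cos δ + cos φ₁ sin δ cos θ = (-0.1457)(0.5754) + (0.9893)(0.8178)(-0.6293) = -0.5931, so φ₂ = -36.37°.
Δλ = atan2(sin θ sin δ cos φ₁, cos δ − sin φ₁ sin φ₂) = atan2(-0.6288, 0.4890) = -52.128°.
λ₂ = -176.070° − 52.128° = -228.20° → 131.80° after wrapping to (−180°, 180°].

-36.37°, 131.80°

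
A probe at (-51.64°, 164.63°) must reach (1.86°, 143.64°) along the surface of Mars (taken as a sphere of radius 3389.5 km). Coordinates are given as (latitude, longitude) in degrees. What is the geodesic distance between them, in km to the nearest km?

Let φ₁ = -0.9013 rad, φ₂ = 0.0325 rad, and Δλ = -0.3663 rad.
cos c = sin φ₁ sin φ₂ + cos φ₁ cos φ₂ cos Δλ = (-0.7841)(0.0325) + (0.6206)(0.9995)(0.9336) = 0.55366,
so c = arccos(0.55366) = 0.98404 rad.
Distance = R·c = 3389.5 × 0.9840 ≈ 3335 km.

3335 km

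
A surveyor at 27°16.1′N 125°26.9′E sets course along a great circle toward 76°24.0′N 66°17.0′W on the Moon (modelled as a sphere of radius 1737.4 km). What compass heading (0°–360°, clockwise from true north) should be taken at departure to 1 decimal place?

With φ₁ = 0.4759, φ₂ = 1.3334, Δλ = 2.9368 rad, the forward-azimuth formula gives
θ = atan2( sin Δλ cos φ₂ , cos φ₁ sin φ₂ − sin φ₁ cos φ₂ cos Δλ ) = atan2(0.0478, 0.9694) = 2.82°.
So the initial bearing is 2.8°.

2.8°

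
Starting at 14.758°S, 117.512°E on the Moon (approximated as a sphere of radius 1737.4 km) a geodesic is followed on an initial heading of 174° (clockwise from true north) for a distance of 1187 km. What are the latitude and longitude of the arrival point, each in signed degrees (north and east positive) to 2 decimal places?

-53.58°, 123.89°

Angular distance δ = d/R = 1187/1737.4 = 0.68320 rad; initial bearing θ = 3.0369 rad.
sin φ₂ = sin φ₁ cos δ + cos φ₁ sin δ cos θ = (-0.2547)(0.7756) + (0.9670)(0.6313)(-0.9945) = -0.8047, so φ₂ = -53.58°.
Δλ = atan2(sin θ sin δ cos φ₁, cos δ − sin φ₁ sin φ₂) = atan2(0.0638, 0.5706) = 6.381°.
λ₂ = 117.512° + 6.381° = 123.89°.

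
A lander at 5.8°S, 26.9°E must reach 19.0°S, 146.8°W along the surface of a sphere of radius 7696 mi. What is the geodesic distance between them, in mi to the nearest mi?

20744 mi

With latitudes φ₁ = -5.800°, φ₂ = -19.000° and longitude difference Δλ = -173.700°:
cos c = sin φ₁ sin φ₂ + cos φ₁ cos φ₂ cos Δλ = (-0.1011)(-0.3256) + (0.9949)(0.9455)(-0.9940) = -0.90210,
so c = arccos(-0.90210) = 2.69540 rad.
Distance = R·c = 7696 × 2.6954 ≈ 20744 mi.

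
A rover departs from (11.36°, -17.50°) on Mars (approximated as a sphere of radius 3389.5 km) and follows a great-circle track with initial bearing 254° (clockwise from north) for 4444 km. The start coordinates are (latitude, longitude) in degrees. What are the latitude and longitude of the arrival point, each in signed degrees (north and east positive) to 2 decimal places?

Angular distance δ = d/R = 4444/3389.5 = 1.31111 rad; initial bearing θ = 4.4331 rad.
sin φ₂ = sin φ₁ cos δ + cos φ₁ sin δ cos θ = (0.1970)(0.2568) + (0.9804)(0.9665)(-0.2756) = -0.2106, so φ₂ = -12.16°.
Δλ = atan2(sin θ sin δ cos φ₁, cos δ − sin φ₁ sin φ₂) = atan2(-0.9108, 0.2983) = -71.868°.
λ₂ = -17.500° − 71.868° = -89.37°.

-12.16°, -89.37°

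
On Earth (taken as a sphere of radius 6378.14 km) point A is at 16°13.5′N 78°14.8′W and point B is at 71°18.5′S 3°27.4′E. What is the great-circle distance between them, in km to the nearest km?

Let φ₁ = 0.2832 rad, φ₂ = -1.2446 rad, and Δλ = 1.4260 rad.
Haversine: a = sin²(Δφ/2) + cos φ₁ cos φ₂ sin²(Δλ/2) = 0.4785 + (0.9602)(0.3205)(0.4279) = 0.61014.
Central angle c = 2·arcsin(√a) = 1.79289 rad.
Distance = R·c = 6378.14 × 1.7929 ≈ 11435 km.

11435 km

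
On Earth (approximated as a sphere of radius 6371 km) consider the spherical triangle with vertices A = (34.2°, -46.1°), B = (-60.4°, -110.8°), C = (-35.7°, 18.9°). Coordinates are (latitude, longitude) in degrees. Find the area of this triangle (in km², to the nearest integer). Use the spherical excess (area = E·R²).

64896831 km²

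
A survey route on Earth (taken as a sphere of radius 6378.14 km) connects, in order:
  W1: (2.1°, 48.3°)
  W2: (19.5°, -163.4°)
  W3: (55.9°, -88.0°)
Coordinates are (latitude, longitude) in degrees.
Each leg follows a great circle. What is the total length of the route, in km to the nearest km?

23147 km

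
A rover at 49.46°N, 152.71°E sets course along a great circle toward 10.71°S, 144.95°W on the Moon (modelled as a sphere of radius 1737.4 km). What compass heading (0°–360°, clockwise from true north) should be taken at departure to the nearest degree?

With φ₁ = 0.8632, φ₂ = -0.1869, Δλ = 1.0880 rad, the forward-azimuth formula gives
θ = atan2( sin Δλ cos φ₂ , cos φ₁ sin φ₂ − sin φ₁ cos φ₂ cos Δλ ) = atan2(0.8703, -0.4674) = 118.24°.
So the initial bearing is 118°.

118°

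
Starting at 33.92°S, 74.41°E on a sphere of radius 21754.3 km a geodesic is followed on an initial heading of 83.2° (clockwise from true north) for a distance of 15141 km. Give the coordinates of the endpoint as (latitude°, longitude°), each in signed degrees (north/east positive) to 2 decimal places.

Angular distance δ = d/R = 15141/21754.3 = 0.69600 rad; initial bearing θ = 1.4521 rad.
sin φ₂ = sin φ₁ cos δ + cos φ₁ sin δ cos θ = (-0.5580)(0.7674) + (0.8298)(0.6412)(0.1184) = -0.3652, so φ₂ = -21.42°.
Δλ = atan2(sin θ sin δ cos φ₁, cos δ − sin φ₁ sin φ₂) = atan2(0.5283, 0.5636) = 43.149°.
λ₂ = 74.410° + 43.149° = 117.56°.

-21.42°, 117.56°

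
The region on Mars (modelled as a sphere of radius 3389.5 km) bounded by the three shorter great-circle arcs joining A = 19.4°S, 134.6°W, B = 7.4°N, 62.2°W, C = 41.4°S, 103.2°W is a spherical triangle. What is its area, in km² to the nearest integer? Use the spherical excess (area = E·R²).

4248074 km²

Side lengths (central angles): a = 1.0744, b = 0.6031, c = 1.3284 rad; semiperimeter s = 1.5030.
By l'Huilier's theorem, tan(E/4) = √[tan(s/2) tan((s−a)/2) tan((s−b)/2) tan((s−c)/2)], giving spherical excess E = 0.3698 rad.
Area = E·R² = 0.3698 × (3389.5)² ≈ 4248074 km².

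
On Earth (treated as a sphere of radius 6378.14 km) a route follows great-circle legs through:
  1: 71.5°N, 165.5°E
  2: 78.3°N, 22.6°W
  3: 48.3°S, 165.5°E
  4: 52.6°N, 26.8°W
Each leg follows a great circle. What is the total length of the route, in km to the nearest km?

39079 km

Leg 1→2: central angle 0.5258 rad, distance 3353.7 km.
Leg 2→3: central angle 2.6153 rad, distance 16680.8 km.
Leg 3→4: central angle 2.9859 rad, distance 19044.7 km.
Total: 3353.7 + 16680.8 + 19044.7 ≈ 39079 km.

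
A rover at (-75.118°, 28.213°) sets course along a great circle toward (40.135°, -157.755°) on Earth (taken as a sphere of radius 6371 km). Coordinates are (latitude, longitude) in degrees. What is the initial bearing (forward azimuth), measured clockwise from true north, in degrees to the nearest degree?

172°

With φ₁ = -1.3111, φ₂ = 0.7005, Δλ = 3.0374 rad, the forward-azimuth formula gives
θ = atan2( sin Δλ cos φ₂ , cos φ₁ sin φ₂ − sin φ₁ cos φ₂ cos Δλ ) = atan2(0.0795, -0.5693) = 172.05°.
So the initial bearing is 172°.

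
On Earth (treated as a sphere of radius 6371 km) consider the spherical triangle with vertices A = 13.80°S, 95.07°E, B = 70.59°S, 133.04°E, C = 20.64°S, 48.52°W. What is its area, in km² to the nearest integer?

Side lengths (central angles): a = 1.5492, b = 2.2748, c = 1.0708 rad; semiperimeter s = 2.4474.
By l'Huilier's theorem, tan(E/4) = √[tan(s/2) tan((s−a)/2) tan((s−b)/2) tan((s−c)/2)], giving spherical excess E = 1.1948 rad.
Area = E·R² = 1.1948 × (6371)² ≈ 48497019 km².

48497019 km²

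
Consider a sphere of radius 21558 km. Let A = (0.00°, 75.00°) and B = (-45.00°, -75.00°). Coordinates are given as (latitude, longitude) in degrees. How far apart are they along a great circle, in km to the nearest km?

With latitudes φ₁ = 0.000°, φ₂ = -45.000° and longitude difference Δλ = -150.000°:
cos c = sin φ₁ sin φ₂ + cos φ₁ cos φ₂ cos Δλ = (0.0000)(-0.7071) + (1.0000)(0.7071)(-0.8660) = -0.61237,
so c = arccos(-0.61237) = 2.22985 rad.
Distance = R·c = 21558 × 2.2299 ≈ 48071 km.

48071 km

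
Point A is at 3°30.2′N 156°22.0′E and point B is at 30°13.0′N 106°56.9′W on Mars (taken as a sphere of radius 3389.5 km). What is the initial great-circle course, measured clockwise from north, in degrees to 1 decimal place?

59.4°

With φ₁ = 0.0611, φ₂ = 0.5274, Δλ = 1.6875 rad, the forward-azimuth formula gives
θ = atan2( sin Δλ cos φ₂ , cos φ₁ sin φ₂ − sin φ₁ cos φ₂ cos Δλ ) = atan2(0.8583, 0.5085) = 59.36°.
So the initial bearing is 59.4°.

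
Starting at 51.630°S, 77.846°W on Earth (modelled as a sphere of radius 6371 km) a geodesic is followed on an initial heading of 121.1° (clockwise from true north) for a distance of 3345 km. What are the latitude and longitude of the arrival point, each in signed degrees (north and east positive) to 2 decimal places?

-57.05°, -25.75°

Angular distance δ = d/R = 3345/6371 = 0.52504 rad; initial bearing θ = 2.1136 rad.
sin φ₂ = sin φ₁ cos δ + cos φ₁ sin δ cos θ = (-0.7840)(0.8653) + (0.6207)(0.5012)(-0.5165) = -0.8391, so φ₂ = -57.05°.
Δλ = atan2(sin θ sin δ cos φ₁, cos δ − sin φ₁ sin φ₂) = atan2(0.2664, 0.2074) = 52.099°.
λ₂ = -77.846° + 52.099° = -25.75°.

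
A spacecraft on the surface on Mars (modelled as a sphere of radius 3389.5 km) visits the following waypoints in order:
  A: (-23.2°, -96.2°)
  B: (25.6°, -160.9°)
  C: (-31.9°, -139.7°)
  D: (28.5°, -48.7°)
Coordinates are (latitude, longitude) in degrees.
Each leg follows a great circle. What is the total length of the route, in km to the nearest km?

Leg A→B: central angle 1.3857 rad, distance 4696.9 km.
Leg B→C: central angle 1.0639 rad, distance 3606.0 km.
Leg C→D: central angle 1.8392 rad, distance 6233.9 km.
Total: 4696.9 + 3606.0 + 6233.9 ≈ 14537 km.

14537 km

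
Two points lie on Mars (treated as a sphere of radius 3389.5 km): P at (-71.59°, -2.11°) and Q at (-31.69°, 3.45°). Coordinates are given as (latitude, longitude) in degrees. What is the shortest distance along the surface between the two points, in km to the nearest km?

2367 km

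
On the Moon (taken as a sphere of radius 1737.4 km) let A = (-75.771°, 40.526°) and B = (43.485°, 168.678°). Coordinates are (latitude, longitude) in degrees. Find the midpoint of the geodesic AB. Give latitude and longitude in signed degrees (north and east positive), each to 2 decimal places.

-24.91°, 150.06°

Central angle δ = 2.4610 rad. Interpolating on the sphere with fraction f = 0.5:
P = [sin((1−f)δ)·A + sin(fδ)·B] / sin δ = 1.4981·A + 1.4981·B in Cartesian coordinates,
giving P = (-0.7859, 0.4527, -0.4212), i.e. latitude -24.91°, longitude 150.06°.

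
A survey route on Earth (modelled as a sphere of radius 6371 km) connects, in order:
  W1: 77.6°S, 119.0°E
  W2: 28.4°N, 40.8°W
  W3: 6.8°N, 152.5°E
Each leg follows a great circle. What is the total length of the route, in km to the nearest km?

30296 km

Leg W1→W2: central angle 2.2676 rad, distance 14447.2 km.
Leg W2→W3: central angle 2.4877 rad, distance 15849.1 km.
Total: 14447.2 + 15849.1 ≈ 30296 km.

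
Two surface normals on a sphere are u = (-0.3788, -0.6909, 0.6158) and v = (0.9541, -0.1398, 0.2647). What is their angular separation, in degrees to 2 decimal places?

u·v = -0.1018; |u| = 1.0000, |v| = 1.0000.
cos θ = (u·v)/(|u||v|) = -0.1018, so θ = 95.84°.

95.84°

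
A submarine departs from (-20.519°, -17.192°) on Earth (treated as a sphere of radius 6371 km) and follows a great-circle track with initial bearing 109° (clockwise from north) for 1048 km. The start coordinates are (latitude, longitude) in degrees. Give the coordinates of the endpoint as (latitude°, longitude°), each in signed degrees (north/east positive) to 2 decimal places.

Angular distance δ = d/R = 1048/6371 = 0.16450 rad; initial bearing θ = 1.9024 rad.
sin φ₂ = sin φ₁ cos δ + cos φ₁ sin δ cos θ = (-0.3505)(0.9865) + (0.9366)(0.1638)(-0.3256) = -0.3957, so φ₂ = -23.31°.
Δλ = atan2(sin θ sin δ cos φ₁, cos δ − sin φ₁ sin φ₂) = atan2(0.1450, 0.8478) = 9.706°.
λ₂ = -17.192° + 9.706° = -7.49°.

-23.31°, -7.49°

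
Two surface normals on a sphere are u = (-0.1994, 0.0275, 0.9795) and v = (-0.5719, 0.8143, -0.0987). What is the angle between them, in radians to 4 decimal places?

1.5310 rad

u·v = 0.0398; |u| = 1.0000, |v| = 0.9999.
cos θ = (u·v)/(|u||v|) = 0.0398, so θ = 1.5310 rad.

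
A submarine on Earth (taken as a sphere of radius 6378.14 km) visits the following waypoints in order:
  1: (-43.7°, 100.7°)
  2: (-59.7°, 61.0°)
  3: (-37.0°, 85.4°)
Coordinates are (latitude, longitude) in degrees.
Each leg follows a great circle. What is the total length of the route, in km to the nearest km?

Leg 1→2: central angle 0.5009 rad, distance 3194.8 km.
Leg 2→3: central angle 0.4810 rad, distance 3067.7 km.
Total: 3194.8 + 3067.7 ≈ 6262 km.

6262 km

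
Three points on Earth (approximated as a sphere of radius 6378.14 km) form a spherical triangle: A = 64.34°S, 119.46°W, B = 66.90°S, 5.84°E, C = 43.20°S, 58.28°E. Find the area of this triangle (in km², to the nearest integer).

8227587 km²

Side lengths (central angles): a = 0.6368, b = 1.2644, c = 0.7511 rad; semiperimeter s = 1.3262.
By l'Huilier's theorem, tan(E/4) = √[tan(s/2) tan((s−a)/2) tan((s−b)/2) tan((s−c)/2)], giving spherical excess E = 0.2022 rad.
Area = E·R² = 0.2022 × (6378.14)² ≈ 8227587 km².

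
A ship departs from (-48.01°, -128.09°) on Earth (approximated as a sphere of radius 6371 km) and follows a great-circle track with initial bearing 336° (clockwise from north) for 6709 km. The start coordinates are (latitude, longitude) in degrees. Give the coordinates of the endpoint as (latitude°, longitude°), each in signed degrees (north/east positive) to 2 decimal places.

Angular distance δ = d/R = 6709/6371 = 1.05305 rad; initial bearing θ = 5.8643 rad.
sin φ₂ = sin φ₁ cos δ + cos φ₁ sin δ cos θ = (-0.7433)(0.4949) + (0.6690)(0.8689)(0.9135) = 0.1632, so φ₂ = 9.39°.
Δλ = atan2(sin θ sin δ cos φ₁, cos δ − sin φ₁ sin φ₂) = atan2(-0.2364, 0.6162) = -20.992°.
λ₂ = -128.090° − 20.992° = -149.08°.

9.39°, -149.08°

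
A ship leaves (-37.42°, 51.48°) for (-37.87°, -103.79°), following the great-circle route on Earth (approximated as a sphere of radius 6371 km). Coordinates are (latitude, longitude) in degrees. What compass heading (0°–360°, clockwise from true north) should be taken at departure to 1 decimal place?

Δλ = -155.270° = -2.7100 rad.
y = sin Δλ · cos φ₂ = (-0.4183)(0.7894) = -0.3302
x = cos φ₁ sin φ₂ − sin φ₁ cos φ₂ cos Δλ = (0.7942)(-0.6139) − (-0.6077)(0.7894)(-0.9083) = -0.9232
θ = atan2(y, x) = -160.32°; adding 360° gives 199.7°.

199.7°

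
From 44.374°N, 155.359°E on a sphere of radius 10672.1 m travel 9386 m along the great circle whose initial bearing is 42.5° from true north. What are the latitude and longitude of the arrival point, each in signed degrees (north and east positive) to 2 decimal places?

58.42°, -121.05°

Angular distance δ = d/R = 9386/10672.1 = 0.87949 rad; initial bearing θ = 0.7418 rad.
sin φ₂ = sin φ₁ cos δ + cos φ₁ sin δ cos θ = (0.6993)(0.6375) + (0.7148)(0.7704)(0.7373) = 0.8519, so φ₂ = 58.42°.
Δλ = atan2(sin θ sin δ cos φ₁, cos δ − sin φ₁ sin φ₂) = atan2(0.3720, 0.0418) = 83.589°.
λ₂ = 155.359° + 83.589° = 238.95° → -121.05° after wrapping to (−180°, 180°].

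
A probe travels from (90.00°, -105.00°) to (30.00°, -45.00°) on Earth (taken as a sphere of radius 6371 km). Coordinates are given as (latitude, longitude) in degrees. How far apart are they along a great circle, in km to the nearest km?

6672 km

In radians: φ₁ = 1.5708, φ₂ = 0.5236, Δλ = 60.000° = 1.0472 rad.
cos c = sin φ₁ sin φ₂ + cos φ₁ cos φ₂ cos Δλ = (1.0000)(0.5000) + (0.0000)(0.8660)(0.5000) = 0.50000,
so c = arccos(0.50000) = 1.04720 rad.
Distance = R·c = 6371 × 1.0472 ≈ 6672 km.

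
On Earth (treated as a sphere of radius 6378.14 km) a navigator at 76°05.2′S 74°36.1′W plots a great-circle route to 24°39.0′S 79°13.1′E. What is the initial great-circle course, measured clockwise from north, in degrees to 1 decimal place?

Δλ = 153.820° = 2.6847 rad.
y = sin Δλ · cos φ₂ = (0.4412)(0.9089) = 0.4010
x = cos φ₁ sin φ₂ − sin φ₁ cos φ₂ cos Δλ = (0.2405)(-0.4171) − (-0.9707)(0.9089)(-0.8974) = -0.8920
θ = atan2(y, x) = 155.79°, so the bearing is 155.8°.

155.8°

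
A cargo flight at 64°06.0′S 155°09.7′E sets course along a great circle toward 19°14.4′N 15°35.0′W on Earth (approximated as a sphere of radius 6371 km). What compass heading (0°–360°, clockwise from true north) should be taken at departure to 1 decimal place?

Δλ = -170.745° = -2.9801 rad.
y = sin Δλ · cos φ₂ = (-0.1608)(0.9441) = -0.1518
x = cos φ₁ sin φ₂ − sin φ₁ cos φ₂ cos Δλ = (0.4368)(0.3295) − (-0.8996)(0.9441)(-0.9870) = -0.6943
θ = atan2(y, x) = -167.66°; adding 360° gives 192.3°.

192.3°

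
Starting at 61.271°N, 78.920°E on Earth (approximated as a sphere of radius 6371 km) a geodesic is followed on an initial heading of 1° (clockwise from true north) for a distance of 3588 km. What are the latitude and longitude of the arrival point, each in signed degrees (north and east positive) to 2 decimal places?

86.43°, -109.67°

Angular distance δ = d/R = 3588/6371 = 0.56318 rad; initial bearing θ = 0.0175 rad.
sin φ₂ = sin φ₁ cos δ + cos φ₁ sin δ cos θ = (0.8769)(0.8456) + (0.4807)(0.5339)(0.9998) = 0.9981, so φ₂ = 86.43°.
Δλ = atan2(sin θ sin δ cos φ₁, cos δ − sin φ₁ sin φ₂) = atan2(0.0045, -0.0296) = 171.406°.
λ₂ = 78.920° + 171.406° = 250.33° → -109.67° after wrapping to (−180°, 180°].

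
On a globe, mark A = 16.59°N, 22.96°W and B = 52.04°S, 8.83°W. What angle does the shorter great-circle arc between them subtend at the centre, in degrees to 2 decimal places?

69.72°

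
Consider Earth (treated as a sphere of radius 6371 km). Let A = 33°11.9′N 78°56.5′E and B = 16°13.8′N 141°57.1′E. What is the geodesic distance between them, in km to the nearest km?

In radians: φ₁ = 0.5794, φ₂ = 0.2833, Δλ = 63.010° = 1.0997 rad.
cos c = sin φ₁ sin φ₂ + cos φ₁ cos φ₂ cos Δλ = (0.5475)(0.2795) + (0.8368)(0.9601)(0.4538) = 0.51766,
so c = arccos(0.51766) = 1.02668 rad.
Distance = R·c = 6371 × 1.0267 ≈ 6541 km.

6541 km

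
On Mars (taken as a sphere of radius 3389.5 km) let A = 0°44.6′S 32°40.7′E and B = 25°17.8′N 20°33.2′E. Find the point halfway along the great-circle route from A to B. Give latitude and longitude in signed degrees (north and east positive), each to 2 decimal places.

The central angle between A and B is δ = 0.4985 rad.
With f = 0.5, the slerp weights are sin((1−f)δ)/sin δ = 0.5159 and sin(fδ)/sin δ = 0.5159.
Weighted sum of the unit vectors: (0.5159)·(0.8416,0.5399,-0.0130) + (0.5159)·(0.8466,0.3174,0.4273) = (0.8710, 0.4423, 0.2138).
Converting back: φ = atan2(z, √(x²+y²)) = 12.34°, λ = atan2(y, x) = 26.92°.

12.34°, 26.92°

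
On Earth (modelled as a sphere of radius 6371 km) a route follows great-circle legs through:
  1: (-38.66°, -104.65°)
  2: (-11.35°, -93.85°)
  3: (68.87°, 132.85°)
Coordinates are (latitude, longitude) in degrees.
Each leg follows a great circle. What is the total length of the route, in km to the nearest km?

Leg 1→2: central angle 0.5054 rad, distance 3220.0 km.
Leg 2→3: central angle 2.0108 rad, distance 12810.9 km.
Total: 3220.0 + 12810.9 ≈ 16031 km.

16031 km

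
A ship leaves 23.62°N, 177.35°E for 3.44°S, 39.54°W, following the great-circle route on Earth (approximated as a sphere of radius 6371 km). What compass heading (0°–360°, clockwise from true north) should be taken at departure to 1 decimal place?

Δλ = 143.110° = 2.4977 rad.
y = sin Δλ · cos φ₂ = (0.6003)(0.9982) = 0.5992
x = cos φ₁ sin φ₂ − sin φ₁ cos φ₂ cos Δλ = (0.9162)(-0.0600) − (0.4007)(0.9982)(-0.7998) = 0.2649
θ = atan2(y, x) = 66.15°, so the bearing is 66.2°.

66.2°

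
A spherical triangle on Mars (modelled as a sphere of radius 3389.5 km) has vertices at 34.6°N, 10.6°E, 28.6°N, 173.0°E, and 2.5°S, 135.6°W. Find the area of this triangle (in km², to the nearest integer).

22528241 km²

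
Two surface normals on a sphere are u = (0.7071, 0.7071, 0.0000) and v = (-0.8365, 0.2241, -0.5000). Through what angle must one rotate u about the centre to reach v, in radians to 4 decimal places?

2.0187 rad

u·v = -0.4330; |u| = 1.0000, |v| = 1.0000.
cos θ = (u·v)/(|u||v|) = -0.4330, so θ = 2.0187 rad.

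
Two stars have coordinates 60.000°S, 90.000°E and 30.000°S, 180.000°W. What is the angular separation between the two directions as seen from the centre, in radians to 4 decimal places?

In radians: φ₁ = -1.0472, φ₂ = -0.5236, Δλ = 90.000° = 1.5708 rad.
cos c = sin φ₁ sin φ₂ + cos φ₁ cos φ₂ cos Δλ = (-0.8660)(-0.5000) + (0.5000)(0.8660)(0.0000) = 0.43301,
so c = arccos(0.43301) = 1.12296 rad.
So the angular separation is 1.1230 rad.

1.1230 rad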